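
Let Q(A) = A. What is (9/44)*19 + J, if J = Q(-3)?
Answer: 39/44 ≈ 0.88636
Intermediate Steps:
J = -3
(9/44)*19 + J = (9/44)*19 - 3 = 171/44 - 3 = 39/44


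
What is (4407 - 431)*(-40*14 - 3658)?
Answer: -16770768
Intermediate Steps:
(4407 - 431)*(-40*14 - 3658) = 3976*(-560 - 3658) = 3976*(-4218) = -16770768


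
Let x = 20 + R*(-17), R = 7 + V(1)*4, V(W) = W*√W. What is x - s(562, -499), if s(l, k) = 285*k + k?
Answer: 142547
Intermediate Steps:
V(W) = W^(3/2)
R = 11 (R = 7 + 1^(3/2)*4 = 7 + 1*4 = 7 + 4 = 11)
s(l, k) = 286*k
x = -167 (x = 20 + 11*(-17) = 20 - 187 = -167)
x - s(562, -499) = -167 - 286*(-499) = -167 - 1*(-142714) = -167 + 142714 = 142547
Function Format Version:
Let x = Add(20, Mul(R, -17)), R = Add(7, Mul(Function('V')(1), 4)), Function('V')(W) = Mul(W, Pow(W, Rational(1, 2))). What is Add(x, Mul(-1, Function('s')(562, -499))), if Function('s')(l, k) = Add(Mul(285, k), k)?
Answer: 142547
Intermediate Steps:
Function('V')(W) = Pow(W, Rational(3, 2))
R = 11 (R = Add(7, Mul(Pow(1, Rational(3, 2)), 4)) = Add(7, Mul(1, 4)) = Add(7, 4) = 11)
Function('s')(l, k) = Mul(286, k)
x = -167 (x = Add(20, Mul(11, -17)) = Add(20, -187) = -167)
Add(x, Mul(-1, Function('s')(562, -499))) = Add(-167, Mul(-1, Mul(286, -499))) = Add(-167, Mul(-1, -142714)) = Add(-167, 142714) = 142547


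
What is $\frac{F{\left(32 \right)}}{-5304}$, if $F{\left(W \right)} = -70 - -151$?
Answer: $- \frac{27}{1768} \approx -0.015271$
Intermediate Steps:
$F{\left(W \right)} = 81$ ($F{\left(W \right)} = -70 + 151 = 81$)
$\frac{F{\left(32 \right)}}{-5304} = \frac{81}{-5304} = 81 \left(- \frac{1}{5304}\right) = - \frac{27}{1768}$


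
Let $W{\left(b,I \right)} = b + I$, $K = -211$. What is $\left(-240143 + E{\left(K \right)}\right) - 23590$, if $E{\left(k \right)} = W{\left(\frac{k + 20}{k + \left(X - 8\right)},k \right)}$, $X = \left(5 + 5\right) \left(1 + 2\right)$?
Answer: $- \frac{49885225}{189} \approx -2.6394 \cdot 10^{5}$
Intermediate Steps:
$X = 30$ ($X = 10 \cdot 3 = 30$)
$W{\left(b,I \right)} = I + b$
$E{\left(k \right)} = k + \frac{20 + k}{22 + k}$ ($E{\left(k \right)} = k + \frac{k + 20}{k + \left(30 - 8\right)} = k + \frac{20 + k}{k + 22} = k + \frac{20 + k}{22 + k}$)
$\left(-240143 + E{\left(K \right)}\right) - 23590 = \left(-240143 + \frac{20 - 211 - 211 \left(22 - 211\right)}{22 - 211}\right) - 23590 = \left(-240143 + \frac{20 - 211 - -39879}{-189}\right) - 23590 = \left(-240143 - \frac{20 - 211 + 39879}{189}\right) - 23590 = \left(-240143 - \frac{39688}{189}\right) - 23590 = - \frac{45426715}{189} - 23590 = - \frac{49885225}{189}$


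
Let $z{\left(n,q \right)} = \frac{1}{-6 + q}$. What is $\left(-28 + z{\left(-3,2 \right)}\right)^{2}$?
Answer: $\frac{12769}{16} \approx 798.06$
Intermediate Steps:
$\left(-28 + z{\left(-3,2 \right)}\right)^{2} = \left(-28 + \frac{1}{-6 + 2}\right)^{2} = \left(-28 + \frac{1}{-4}\right)^{2} = \left(-28 - \frac{1}{4}\right)^{2} = \left(- \frac{113}{4}\right)^{2} = \frac{12769}{16}$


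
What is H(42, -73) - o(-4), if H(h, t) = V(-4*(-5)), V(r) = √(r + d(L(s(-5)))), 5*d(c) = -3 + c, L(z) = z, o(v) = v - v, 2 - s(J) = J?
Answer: 2*√130/5 ≈ 4.5607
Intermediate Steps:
s(J) = 2 - J
o(v) = 0
d(c) = -⅗ + c/5 (d(c) = (-3 + c)/5 = -⅗ + c/5)
V(r) = √(⅘ + r) (V(r) = √(r + (-⅗ + (2 - 1*(-5))/5)) = √(r + (-⅗ + (2 + 5)/5)) = √(r + (-⅗ + (⅕)*7)) = √(r + (-⅗ + 7/5)) = √(r + ⅘) = √(⅘ + r))
H(h, t) = 2*√130/5 (H(h, t) = √(20 + 25*(-4*(-5)))/5 = √(20 + 25*20)/5 = √(20 + 500)/5 = √520/5 = (2*√130)/5 = 2*√130/5)
H(42, -73) - o(-4) = 2*√130/5 - 1*0 = 2*√130/5 + 0 = 2*√130/5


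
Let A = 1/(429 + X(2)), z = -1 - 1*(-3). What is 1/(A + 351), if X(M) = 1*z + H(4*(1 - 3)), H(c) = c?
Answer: 423/148474 ≈ 0.0028490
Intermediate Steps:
z = 2 (z = -1 + 3 = 2)
X(M) = -6 (X(M) = 1*2 + 4*(1 - 3) = 2 + 4*(-2) = 2 - 8 = -6)
A = 1/423 (A = 1/(429 - 6) = 1/423 ≈ 0.0023641)
1/(A + 351) = 1/(1/423 + 351) = 1/(148474/423) = 423/148474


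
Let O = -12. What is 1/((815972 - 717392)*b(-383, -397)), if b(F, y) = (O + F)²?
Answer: 1/15380944500 ≈ 6.5016e-11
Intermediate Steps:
b(F, y) = (-12 + F)²
1/((815972 - 717392)*b(-383, -397)) = 1/((815972 - 717392)*((-12 - 383)²)) = 1/(98580*((-395)²)) = (1/98580)/156025 = (1/98580)*(1/156025) = 1/15380944500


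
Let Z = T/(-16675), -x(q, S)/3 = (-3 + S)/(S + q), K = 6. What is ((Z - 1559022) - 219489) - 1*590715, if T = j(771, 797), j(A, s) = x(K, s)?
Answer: -31723995368268/13390025 ≈ -2.3692e+6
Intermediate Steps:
x(q, S) = -3*(-3 + S)/(S + q)
j(A, s) = 3*(3 - s)/(6 + s) (j(A, s) = 3*(3 - s)/(s + 6) = 3*(3 - s)/(6 + s))
T = -2382/803 (T = 3*(3 - 1*797)/(6 + 797) = 3*(3 - 797)/803 = 3*(1/803)*(-794) = -2382/803 ≈ -2.9664)
Z = 2382/13390025 (Z = -2382/803/(-16675) = -2382/803*(-1/16675) = 2382/13390025 ≈ 0.00017789)
((Z - 1559022) - 219489) - 1*590715 = ((2382/13390025 - 1559022) - 219489) - 1*590715 = (-20875343553168/13390025 - 219489) - 590715 = -23814306750393/13390025 - 590715 = -31723995368268/13390025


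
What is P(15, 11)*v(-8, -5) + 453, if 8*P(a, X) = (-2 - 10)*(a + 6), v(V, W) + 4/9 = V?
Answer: 719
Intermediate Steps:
v(V, W) = -4/9 + V
P(a, X) = -9 - 3*a/2 (P(a, X) = ((-2 - 10)*(a + 6))/8 = (-12*(6 + a))/8 = (-72 - 12*a)/8 = -9 - 3*a/2)
P(15, 11)*v(-8, -5) + 453 = (-9 - 3/2*15)*(-4/9 - 8) + 453 = (-9 - 45/2)*(-76/9) + 453 = -63/2*(-76/9) + 453 = 266 + 453 = 719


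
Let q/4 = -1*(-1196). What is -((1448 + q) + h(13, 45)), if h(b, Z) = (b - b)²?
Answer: -6232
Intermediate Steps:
h(b, Z) = 0 (h(b, Z) = 0² = 0)
q = 4784 (q = 4*(-1*(-1196)) = 4*1196 = 4784)
-((1448 + q) + h(13, 45)) = -((1448 + 4784) + 0) = -(6232 + 0) = -1*6232 = -6232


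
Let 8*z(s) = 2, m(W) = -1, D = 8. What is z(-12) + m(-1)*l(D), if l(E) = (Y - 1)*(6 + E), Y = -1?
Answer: 113/4 ≈ 28.250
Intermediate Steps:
z(s) = ¼ (z(s) = (⅛)*2 = ¼)
l(E) = -12 - 2*E (l(E) = (-1 - 1)*(6 + E) = -2*(6 + E) = -12 - 2*E)
z(-12) + m(-1)*l(D) = ¼ - (-12 - 2*8) = ¼ - (-12 - 16) = ¼ - 1*(-28) = ¼ + 28 = 113/4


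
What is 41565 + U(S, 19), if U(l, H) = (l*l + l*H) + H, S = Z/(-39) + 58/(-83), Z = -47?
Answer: 435827669434/10478169 ≈ 41594.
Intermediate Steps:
S = 1639/3237 (S = -47/(-39) + 58/(-83) = -47*(-1/39) + 58*(-1/83) = 47/39 - 58/83 = 1639/3237 ≈ 0.50633)
U(l, H) = H + l² + H*l (U(l, H) = (l² + H*l) + H = H + l² + H*l)
41565 + U(S, 19) = 41565 + (19 + (1639/3237)² + 19*(1639/3237)) = 41565 + (19 + 2686321/10478169 + 31141/3237) = 41565 + 302574949/10478169 = 435827669434/10478169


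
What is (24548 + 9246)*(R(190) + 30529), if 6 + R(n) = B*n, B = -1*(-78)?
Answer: 1532321342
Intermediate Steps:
B = 78
R(n) = -6 + 78*n
(24548 + 9246)*(R(190) + 30529) = (24548 + 9246)*((-6 + 78*190) + 30529) = 33794*((-6 + 14820) + 30529) = 33794*(14814 + 30529) = 33794*45343 = 1532321342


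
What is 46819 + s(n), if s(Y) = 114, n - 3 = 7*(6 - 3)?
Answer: 46933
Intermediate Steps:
n = 24 (n = 3 + 7*(6 - 3) = 3 + 7*3 = 3 + 21 = 24)
46819 + s(n) = 46819 + 114 = 46933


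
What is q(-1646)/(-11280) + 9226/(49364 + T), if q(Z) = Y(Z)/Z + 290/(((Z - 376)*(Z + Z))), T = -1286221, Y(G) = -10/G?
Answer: -57011644545544621/7643097574122566592 ≈ -0.0074592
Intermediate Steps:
q(Z) = -10/Z² + 145/(Z*(-376 + Z)) (q(Z) = (-10/Z)/Z + 290/(((Z - 376)*(Z + Z))) = -10/Z² + 290/(((-376 + Z)*(2*Z))) = -10/Z² + 290/((2*Z*(-376 + Z))) = -10/Z² + 290*(1/(2*Z*(-376 + Z))) = -10/Z² + 145/(Z*(-376 + Z)))
q(-1646)/(-11280) + 9226/(49364 + T) = (5*(752 + 27*(-1646))/((-1646)²*(-376 - 1646)))/(-11280) + 9226/(49364 - 1286221) = (5*(1/2709316)*(752 - 44442)/(-2022))*(-1/11280) + 9226/(-1236857) = (5*(1/2709316)*(-1/2022)*(-43690))*(-1/11280) + 9226*(-1/1236857) = (109225/2739118476)*(-1/11280) - 9226/1236857 = -21845/6179451281856 - 9226/1236857 = -57011644545544621/7643097574122566592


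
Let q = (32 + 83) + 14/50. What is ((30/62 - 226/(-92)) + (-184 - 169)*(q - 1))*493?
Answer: -708956737653/35650 ≈ -1.9887e+7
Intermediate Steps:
q = 2882/25 (q = 115 + 14*(1/50) = 115 + 7/25 = 2882/25 ≈ 115.28)
((30/62 - 226/(-92)) + (-184 - 169)*(q - 1))*493 = ((30/62 - 226/(-92)) + (-184 - 169)*(2882/25 - 1))*493 = ((30*(1/62) - 226*(-1/92)) - 353*2857/25)*493 = ((15/31 + 113/46) - 1008521/25)*493 = (4193/1426 - 1008521/25)*493 = -1438046121/35650*493 = -708956737653/35650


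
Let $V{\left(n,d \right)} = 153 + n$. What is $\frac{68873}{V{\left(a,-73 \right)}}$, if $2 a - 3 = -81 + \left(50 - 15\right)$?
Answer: $\frac{137746}{263} \approx 523.75$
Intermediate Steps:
$a = - \frac{43}{2}$ ($a = \frac{3}{2} + \frac{-81 + \left(50 - 15\right)}{2} = \frac{3}{2} + \frac{-81 + 35}{2} = \frac{3}{2} + \frac{1}{2} \left(-46\right) = \frac{3}{2} - 23 = - \frac{43}{2} \approx -21.5$)
$\frac{68873}{V{\left(a,-73 \right)}} = \frac{68873}{153 - \frac{43}{2}} = \frac{68873}{\frac{263}{2}} = 68873 \cdot \frac{2}{263} = \frac{137746}{263}$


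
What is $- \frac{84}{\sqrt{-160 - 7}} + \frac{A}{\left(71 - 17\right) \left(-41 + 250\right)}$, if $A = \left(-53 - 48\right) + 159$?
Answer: $\frac{29}{5643} + \frac{84 i \sqrt{167}}{167} \approx 0.0051391 + 6.5001 i$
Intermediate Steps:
$A = 58$ ($A = -101 + 159 = 58$)
$- \frac{84}{\sqrt{-160 - 7}} + \frac{A}{\left(71 - 17\right) \left(-41 + 250\right)} = - \frac{84}{\sqrt{-160 - 7}} + \frac{58}{\left(71 - 17\right) \left(-41 + 250\right)} = - \frac{84}{\sqrt{-167}} + \frac{58}{54 \cdot 209} = - \frac{84}{i \sqrt{167}} + \frac{58}{11286} = - 84 \left(- \frac{i \sqrt{167}}{167}\right) + 58 \cdot \frac{1}{11286} = \frac{84 i \sqrt{167}}{167} + \frac{29}{5643} = \frac{29}{5643} + \frac{84 i \sqrt{167}}{167}$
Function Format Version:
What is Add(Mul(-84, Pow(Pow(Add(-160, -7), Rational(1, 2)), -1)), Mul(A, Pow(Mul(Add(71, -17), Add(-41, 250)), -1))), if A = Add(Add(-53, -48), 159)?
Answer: Add(Rational(29, 5643), Mul(Rational(84, 167), I, Pow(167, Rational(1, 2)))) ≈ Add(0.0051391, Mul(6.5001, I))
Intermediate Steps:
A = 58 (A = Add(-101, 159) = 58)
Add(Mul(-84, Pow(Pow(Add(-160, -7), Rational(1, 2)), -1)), Mul(A, Pow(Mul(Add(71, -17), Add(-41, 250)), -1))) = Add(Mul(-84, Pow(Pow(Add(-160, -7), Rational(1, 2)), -1)), Mul(58, Pow(Mul(Add(71, -17), Add(-41, 250)), -1))) = Add(Mul(-84, Pow(Pow(-167, Rational(1, 2)), -1)), Mul(58, Pow(Mul(54, 209), -1))) = Add(Mul(-84, Pow(Mul(I, Pow(167, Rational(1, 2))), -1)), Mul(58, Pow(11286, -1))) = Add(Mul(-84, Mul(Rational(-1, 167), I, Pow(167, Rational(1, 2)))), Mul(58, Rational(1, 11286))) = Add(Mul(Rational(84, 167), I, Pow(167, Rational(1, 2))), Rational(29, 5643)) = Add(Rational(29, 5643), Mul(Rational(84, 167), I, Pow(167, Rational(1, 2))))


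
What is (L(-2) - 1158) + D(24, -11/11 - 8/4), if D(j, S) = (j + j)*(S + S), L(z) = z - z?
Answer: -1446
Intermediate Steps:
L(z) = 0
D(j, S) = 4*S*j (D(j, S) = (2*j)*(2*S) = 4*S*j)
(L(-2) - 1158) + D(24, -11/11 - 8/4) = (0 - 1158) + 4*(-11/11 - 8/4)*24 = -1158 + 4*(-11*1/11 - 8*¼)*24 = -1158 + 4*(-1 - 2)*24 = -1158 + 4*(-3)*24 = -1158 - 288 = -1446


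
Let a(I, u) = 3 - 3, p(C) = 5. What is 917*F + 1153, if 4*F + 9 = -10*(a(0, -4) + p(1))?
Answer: -49491/4 ≈ -12373.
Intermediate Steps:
a(I, u) = 0
F = -59/4 (F = -9/4 + (-10*(0 + 5))/4 = -9/4 + (-10*5)/4 = -9/4 + (¼)*(-50) = -9/4 - 25/2 = -59/4 ≈ -14.750)
917*F + 1153 = 917*(-59/4) + 1153 = -54103/4 + 1153 = -49491/4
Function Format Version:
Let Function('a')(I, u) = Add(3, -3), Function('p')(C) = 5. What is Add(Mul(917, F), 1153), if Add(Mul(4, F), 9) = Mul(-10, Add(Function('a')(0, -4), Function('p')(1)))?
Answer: Rational(-49491, 4) ≈ -12373.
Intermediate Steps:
Function('a')(I, u) = 0
F = Rational(-59, 4) (F = Add(Rational(-9, 4), Mul(Rational(1, 4), Mul(-10, Add(0, 5)))) = Add(Rational(-9, 4), Mul(Rational(1, 4), Mul(-10, 5))) = Add(Rational(-9, 4), Mul(Rational(1, 4), -50)) = Add(Rational(-9, 4), Rational(-25, 2)) = Rational(-59, 4) ≈ -14.750)
Add(Mul(917, F), 1153) = Add(Mul(917, Rational(-59, 4)), 1153) = Add(Rational(-54103, 4), 1153) = Rational(-49491, 4)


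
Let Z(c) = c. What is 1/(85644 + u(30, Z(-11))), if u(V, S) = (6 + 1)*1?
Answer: 1/85651 ≈ 1.1675e-5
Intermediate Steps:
u(V, S) = 7 (u(V, S) = 7*1 = 7)
1/(85644 + u(30, Z(-11))) = 1/(85644 + 7) = 1/85651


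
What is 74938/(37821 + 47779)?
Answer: 37469/42800 ≈ 0.87544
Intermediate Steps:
74938/(37821 + 47779) = 74938/85600 = 74938*(1/85600) = 37469/42800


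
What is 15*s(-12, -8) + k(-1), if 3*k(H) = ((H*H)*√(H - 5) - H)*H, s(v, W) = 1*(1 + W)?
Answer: -316/3 - I*√6/3 ≈ -105.33 - 0.8165*I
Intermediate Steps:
s(v, W) = 1 + W
k(H) = H*(-H + H²*√(-5 + H))/3 (k(H) = (((H*H)*√(H - 5) - H)*H)/3 = ((H²*√(-5 + H) - H)*H)/3 = ((-H + H²*√(-5 + H))*H)/3 = (H*(-H + H²*√(-5 + H)))/3 = H*(-H + H²*√(-5 + H))/3)
15*s(-12, -8) + k(-1) = 15*(1 - 8) + (⅓)*(-1)²*(-1 - √(-5 - 1)) = 15*(-7) + (⅓)*1*(-1 - √(-6)) = -105 + (⅓)*1*(-1 - I*√6) = -105 + (-⅓ - I*√6/3) = -316/3 - I*√6/3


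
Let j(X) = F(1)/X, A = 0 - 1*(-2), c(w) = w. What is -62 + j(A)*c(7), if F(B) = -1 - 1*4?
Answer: -159/2 ≈ -79.500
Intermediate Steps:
F(B) = -5 (F(B) = -1 - 4 = -5)
A = 2 (A = 0 + 2 = 2)
j(X) = -5/X
-62 + j(A)*c(7) = -62 - 5/2*7 = -62 - 35/2 = -159/2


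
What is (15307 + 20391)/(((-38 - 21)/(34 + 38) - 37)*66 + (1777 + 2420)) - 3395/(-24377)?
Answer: 10511817097/497558947 ≈ 21.127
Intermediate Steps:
(15307 + 20391)/(((-38 - 21)/(34 + 38) - 37)*66 + (1777 + 2420)) - 3395/(-24377) = 35698/((-59/72 - 37)*66 + 4197) - 3395*(-1/24377) = 35698/((-59*1/72 - 37)*66 + 4197) + 3395/24377 = 35698/((-59/72 - 37)*66 + 4197) + 3395/24377 = 35698/(-2723/72*66 + 4197) + 3395/24377 = 35698/(-29953/12 + 4197) + 3395/24377 = 35698/(20411/12) + 3395/24377 = 35698*(12/20411) + 3395/24377 = 428376/20411 + 3395/24377 = 10511817097/497558947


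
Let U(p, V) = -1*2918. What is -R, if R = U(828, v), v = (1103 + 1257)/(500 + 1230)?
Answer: 2918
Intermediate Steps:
v = 236/173 (v = 2360/1730 = 2360*(1/1730) = 236/173 ≈ 1.3642)
U(p, V) = -2918
R = -2918
-R = -1*(-2918) = 2918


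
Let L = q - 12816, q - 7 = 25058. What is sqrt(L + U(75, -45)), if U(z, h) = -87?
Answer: sqrt(12162) ≈ 110.28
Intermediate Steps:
q = 25065 (q = 7 + 25058 = 25065)
L = 12249 (L = 25065 - 12816 = 12249)
sqrt(L + U(75, -45)) = sqrt(12249 - 87) = sqrt(12162)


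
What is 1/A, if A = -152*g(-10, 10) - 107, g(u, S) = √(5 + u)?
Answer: I/(-107*I + 152*√5) ≈ -0.00084272 + 0.0026769*I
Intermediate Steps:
A = -107 - 152*I*√5 (A = -152*√(5 - 10) - 107 = -152*I*√5 - 107 = -107 - 152*I*√5 ≈ -107.0 - 339.88*I)
1/A = 1/(-107 - 152*I*√5)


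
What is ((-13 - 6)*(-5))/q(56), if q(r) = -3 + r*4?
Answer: 95/221 ≈ 0.42986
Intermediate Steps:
q(r) = -3 + 4*r
((-13 - 6)*(-5))/q(56) = ((-13 - 6)*(-5))/(-3 + 4*56) = (-19*(-5))/(-3 + 224) = 95/221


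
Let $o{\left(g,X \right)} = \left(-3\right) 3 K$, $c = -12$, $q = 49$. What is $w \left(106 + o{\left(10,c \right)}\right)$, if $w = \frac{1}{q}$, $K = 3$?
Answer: $\frac{79}{49} \approx 1.6122$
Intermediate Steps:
$o{\left(g,X \right)} = -27$ ($o{\left(g,X \right)} = \left(-3\right) 3 \cdot 3 = \left(-9\right) 3 = -27$)
$w = \frac{1}{49} \approx 0.020408$
$w \left(106 + o{\left(10,c \right)}\right) = \frac{106 - 27}{49} = \frac{1}{49} \cdot 79 = \frac{79}{49}$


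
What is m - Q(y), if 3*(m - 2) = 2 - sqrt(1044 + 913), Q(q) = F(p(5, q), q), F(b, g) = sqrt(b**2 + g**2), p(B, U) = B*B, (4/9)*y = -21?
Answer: 8/3 - sqrt(1957)/3 - sqrt(45721)/4 ≈ -65.536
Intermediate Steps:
y = -189/4 (y = (9/4)*(-21) = -189/4 ≈ -47.250)
p(B, U) = B**2
Q(q) = sqrt(625 + q**2) (Q(q) = sqrt((5**2)**2 + q**2) = sqrt(25**2 + q**2) = sqrt(625 + q**2))
m = 8/3 - sqrt(1957)/3 (m = 2 + (2 - sqrt(1044 + 913))/3 = 2 + (2 - sqrt(1957))/3 = 2 + (2/3 - sqrt(1957)/3) = 8/3 - sqrt(1957)/3 ≈ -12.079)
m - Q(y) = (8/3 - sqrt(1957)/3) - sqrt(625 + (-189/4)**2) = (8/3 - sqrt(1957)/3) - sqrt(625 + 35721/16) = (8/3 - sqrt(1957)/3) - sqrt(45721/16) = (8/3 - sqrt(1957)/3) - sqrt(45721)/4 = 8/3 - sqrt(1957)/3 - sqrt(45721)/4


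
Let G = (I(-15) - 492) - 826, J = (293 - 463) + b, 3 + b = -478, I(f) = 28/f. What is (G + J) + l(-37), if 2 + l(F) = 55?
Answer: -28768/15 ≈ -1917.9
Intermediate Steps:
b = -481 (b = -3 - 478 = -481)
l(F) = 53 (l(F) = -2 + 55 = 53)
J = -651 (J = (293 - 463) - 481 = -170 - 481 = -651)
G = -19798/15 (G = (28/(-15) - 492) - 826 = (28*(-1/15) - 492) - 826 = (-28/15 - 492) - 826 = -7408/15 - 826 = -19798/15 ≈ -1319.9)
(G + J) + l(-37) = (-19798/15 - 651) + 53 = -29563/15 + 53 = -28768/15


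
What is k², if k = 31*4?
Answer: 15376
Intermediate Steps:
k = 124
k² = 124² = 15376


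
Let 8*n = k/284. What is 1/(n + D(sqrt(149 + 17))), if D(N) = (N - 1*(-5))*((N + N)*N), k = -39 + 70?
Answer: -8568963872/80225174107455 + 1713778688*sqrt(166)/80225174107455 ≈ 0.00016842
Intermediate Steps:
k = 31
n = 31/2272 (n = (31/284)/8 = ((1/284)*31)/8 = (1/8)*(31/284) = 31/2272 ≈ 0.013644)
D(N) = 2*N**2*(5 + N) (D(N) = (N + 5)*((2*N)*N) = (5 + N)*(2*N**2) = 2*N**2*(5 + N))
1/(n + D(sqrt(149 + 17))) = 1/(31/2272 + 2*(sqrt(149 + 17))**2*(5 + sqrt(149 + 17))) = 1/(31/2272 + 2*(sqrt(166))**2*(5 + sqrt(166))) = 1/(31/2272 + 2*166*(5 + sqrt(166))) = 1/(31/2272 + (1660 + 332*sqrt(166))) = 1/(3771551/2272 + 332*sqrt(166))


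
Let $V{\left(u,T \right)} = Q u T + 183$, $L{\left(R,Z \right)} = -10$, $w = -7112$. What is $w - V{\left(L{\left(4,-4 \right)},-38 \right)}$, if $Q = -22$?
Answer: $1065$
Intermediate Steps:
$V{\left(u,T \right)} = 183 - 22 T u$ ($V{\left(u,T \right)} = - 22 u T + 183 = - 22 T u + 183 = 183 - 22 T u$)
$w - V{\left(L{\left(4,-4 \right)},-38 \right)} = -7112 - \left(183 - \left(-836\right) \left(-10\right)\right) = -7112 - \left(183 - 8360\right) = -7112 - -8177 = -7112 + 8177 = 1065$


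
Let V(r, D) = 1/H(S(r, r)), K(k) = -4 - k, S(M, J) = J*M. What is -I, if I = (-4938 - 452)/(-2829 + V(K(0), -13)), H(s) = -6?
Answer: -924/485 ≈ -1.9052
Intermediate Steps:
V(r, D) = -⅙ (V(r, D) = 1/(-6) = -⅙)
I = 924/485 (I = (-4938 - 452)/(-2829 - ⅙) = -5390/(-16975/6) = -5390*(-6/16975) = 924/485 ≈ 1.9052)
-I = -1*924/485 = -924/485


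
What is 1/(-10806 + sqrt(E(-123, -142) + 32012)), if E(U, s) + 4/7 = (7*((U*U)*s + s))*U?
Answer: 37821/6065802524 + 25*sqrt(36257179)/6065802524 ≈ 3.1052e-5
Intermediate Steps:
E(U, s) = -4/7 + U*(7*s + 7*s*U**2) (E(U, s) = -4/7 + (7*((U*U)*s + s))*U = -4/7 + (7*(U**2*s + s))*U = -4/7 + (7*(s*U**2 + s))*U = -4/7 + (7*(s + s*U**2))*U = -4/7 + (7*s + 7*s*U**2)*U = -4/7 + U*(7*s + 7*s*U**2))
1/(-10806 + sqrt(E(-123, -142) + 32012)) = 1/(-10806 + sqrt((-4/7 + 7*(-123)*(-142) + 7*(-142)*(-123)**3) + 32012)) = 1/(-10806 + sqrt((-4/7 + 122262 + 7*(-142)*(-1860867)) + 32012)) = 1/(-10806 + sqrt((-4/7 + 122262 + 1849701798) + 32012)) = 1/(-10806 + sqrt(12948768416/7 + 32012)) = 1/(-10806 + sqrt(12948992500/7)) = 1/(-10806 + 50*sqrt(36257179)/7)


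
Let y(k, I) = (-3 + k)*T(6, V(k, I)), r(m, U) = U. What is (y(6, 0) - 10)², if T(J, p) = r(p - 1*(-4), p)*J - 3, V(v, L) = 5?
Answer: 5041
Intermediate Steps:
T(J, p) = -3 + J*p (T(J, p) = p*J - 3 = J*p - 3 = -3 + J*p)
y(k, I) = -81 + 27*k (y(k, I) = (-3 + k)*(-3 + 6*5) = (-3 + k)*(-3 + 30) = (-3 + k)*27 = -81 + 27*k)
(y(6, 0) - 10)² = ((-81 + 27*6) - 10)² = ((-81 + 162) - 10)² = (81 - 10)² = 71² = 5041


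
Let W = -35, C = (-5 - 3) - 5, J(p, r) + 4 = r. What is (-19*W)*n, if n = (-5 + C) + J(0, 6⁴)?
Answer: 847210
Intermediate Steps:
J(p, r) = -4 + r
C = -13 (C = -8 - 5 = -13)
n = 1274 (n = (-5 - 13) + (-4 + 6⁴) = -18 + (-4 + 1296) = -18 + 1292 = 1274)
(-19*W)*n = -19*(-35)*1274 = 665*1274 = 847210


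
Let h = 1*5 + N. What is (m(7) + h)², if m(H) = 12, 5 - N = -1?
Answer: 529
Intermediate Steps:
N = 6 (N = 5 - 1*(-1) = 5 + 1 = 6)
h = 11 (h = 1*5 + 6 = 5 + 6 = 11)
(m(7) + h)² = (12 + 11)² = 23² = 529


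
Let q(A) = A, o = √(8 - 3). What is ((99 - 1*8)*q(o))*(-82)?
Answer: -7462*√5 ≈ -16686.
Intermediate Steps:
o = √5 ≈ 2.2361
((99 - 1*8)*q(o))*(-82) = ((99 - 1*8)*√5)*(-82) = ((99 - 8)*√5)*(-82) = (91*√5)*(-82) = -7462*√5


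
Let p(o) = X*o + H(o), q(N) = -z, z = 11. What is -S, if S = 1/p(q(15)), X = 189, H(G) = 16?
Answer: 1/2063 ≈ 0.00048473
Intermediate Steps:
q(N) = -11 (q(N) = -1*11 = -11)
p(o) = 16 + 189*o (p(o) = 189*o + 16 = 16 + 189*o)
S = -1/2063 (S = 1/(16 + 189*(-11)) = 1/(16 - 2079) = 1/(-2063) = -1/2063 ≈ -0.00048473)
-S = -1*(-1/2063) = 1/2063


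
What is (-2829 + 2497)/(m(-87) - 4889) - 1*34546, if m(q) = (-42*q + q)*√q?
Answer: -9766549898649/282711466 + 296061*I*√87/282711466 ≈ -34546.0 + 0.0097678*I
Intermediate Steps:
m(q) = -41*q^(3/2) (m(q) = (-41*q)*√q = -41*q^(3/2))
(-2829 + 2497)/(m(-87) - 4889) - 1*34546 = (-2829 + 2497)/(-(-3567)*I*√87 - 4889) - 1*34546 = -332/(-(-3567)*I*√87 - 4889) - 34546 = -332/(3567*I*√87 - 4889) - 34546 = -332/(-4889 + 3567*I*√87) - 34546 = -34546 - 332/(-4889 + 3567*I*√87)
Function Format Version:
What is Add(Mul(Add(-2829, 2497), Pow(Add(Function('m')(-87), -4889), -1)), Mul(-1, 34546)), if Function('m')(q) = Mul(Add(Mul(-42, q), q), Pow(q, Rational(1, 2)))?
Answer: Add(Rational(-9766549898649, 282711466), Mul(Rational(296061, 282711466), I, Pow(87, Rational(1, 2)))) ≈ Add(-34546., Mul(0.0097678, I))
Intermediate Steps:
Function('m')(q) = Mul(-41, Pow(q, Rational(3, 2))) (Function('m')(q) = Mul(Mul(-41, q), Pow(q, Rational(1, 2))) = Mul(-41, Pow(q, Rational(3, 2))))
Add(Mul(Add(-2829, 2497), Pow(Add(Function('m')(-87), -4889), -1)), Mul(-1, 34546)) = Add(Mul(Add(-2829, 2497), Pow(Add(Mul(-41, Pow(-87, Rational(3, 2))), -4889), -1)), Mul(-1, 34546)) = Add(Mul(-332, Pow(Add(Mul(-41, Mul(-87, I, Pow(87, Rational(1, 2)))), -4889), -1)), -34546) = Add(Mul(-332, Pow(Add(Mul(3567, I, Pow(87, Rational(1, 2))), -4889), -1)), -34546) = Add(Mul(-332, Pow(Add(-4889, Mul(3567, I, Pow(87, Rational(1, 2)))), -1)), -34546) = Add(-34546, Mul(-332, Pow(Add(-4889, Mul(3567, I, Pow(87, Rational(1, 2)))), -1)))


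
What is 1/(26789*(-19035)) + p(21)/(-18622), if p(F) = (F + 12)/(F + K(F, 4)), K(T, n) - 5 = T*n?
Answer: -305994413/18991781337060 ≈ -1.6112e-5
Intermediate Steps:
K(T, n) = 5 + T*n
p(F) = (12 + F)/(5 + 5*F) (p(F) = (F + 12)/(F + (5 + F*4)) = (12 + F)/(F + (5 + 4*F)) = (12 + F)/(5 + 5*F))
1/(26789*(-19035)) + p(21)/(-18622) = 1/(26789*(-19035)) + ((12 + 21)/(5*(1 + 21)))/(-18622) = (1/26789)*(-1/19035) + ((⅕)*33/22)*(-1/18622) = -1/509928615 + ((⅕)*(1/22)*33)*(-1/18622) = -1/509928615 + (3/10)*(-1/18622) = -1/509928615 - 3/186220 = -305994413/18991781337060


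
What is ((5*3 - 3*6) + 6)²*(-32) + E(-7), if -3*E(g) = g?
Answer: -857/3 ≈ -285.67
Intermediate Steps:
E(g) = -g/3
((5*3 - 3*6) + 6)²*(-32) + E(-7) = ((5*3 - 3*6) + 6)²*(-32) - ⅓*(-7) = ((15 - 18) + 6)²*(-32) + 7/3 = (-3 + 6)²*(-32) + 7/3 = 3²*(-32) + 7/3 = 9*(-32) + 7/3 = -288 + 7/3 = -857/3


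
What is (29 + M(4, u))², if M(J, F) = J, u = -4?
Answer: 1089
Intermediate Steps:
(29 + M(4, u))² = (29 + 4)² = 33² = 1089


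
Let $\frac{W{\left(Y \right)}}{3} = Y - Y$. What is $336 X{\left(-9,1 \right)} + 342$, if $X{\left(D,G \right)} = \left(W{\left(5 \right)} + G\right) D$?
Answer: $-2682$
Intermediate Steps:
$W{\left(Y \right)} = 0$ ($W{\left(Y \right)} = 3 \left(Y - Y\right) = 3 \cdot 0 = 0$)
$X{\left(D,G \right)} = D G$ ($X{\left(D,G \right)} = \left(0 + G\right) D = G D = D G$)
$336 X{\left(-9,1 \right)} + 342 = 336 \left(\left(-9\right) 1\right) + 342 = 336 \left(-9\right) + 342 = -3024 + 342 = -2682$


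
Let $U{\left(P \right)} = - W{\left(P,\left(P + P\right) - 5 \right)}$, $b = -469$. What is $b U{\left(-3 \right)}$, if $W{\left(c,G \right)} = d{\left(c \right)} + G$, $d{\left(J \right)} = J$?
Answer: $-6566$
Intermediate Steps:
$W{\left(c,G \right)} = G + c$ ($W{\left(c,G \right)} = c + G = G + c$)
$U{\left(P \right)} = 5 - 3 P$ ($U{\left(P \right)} = - (\left(\left(P + P\right) - 5\right) + P) = - (\left(2 P - 5\right) + P) = - (\left(-5 + 2 P\right) + P) = - (-5 + 3 P) = 5 - 3 P$)
$b U{\left(-3 \right)} = - 469 \left(5 - -9\right) = - 469 \left(5 + 9\right) = \left(-469\right) 14 = -6566$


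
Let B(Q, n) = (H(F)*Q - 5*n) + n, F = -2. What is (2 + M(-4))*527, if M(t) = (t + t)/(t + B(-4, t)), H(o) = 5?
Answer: 1581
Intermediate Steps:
B(Q, n) = -4*n + 5*Q (B(Q, n) = (5*Q - 5*n) + n = (-5*n + 5*Q) + n = -4*n + 5*Q)
M(t) = 2*t/(-20 - 3*t) (M(t) = (t + t)/(t + (-4*t + 5*(-4))) = (2*t)/(t + (-4*t - 20)) = (2*t)/(t + (-20 - 4*t)) = (2*t)/(-20 - 3*t) = 2*t/(-20 - 3*t))
(2 + M(-4))*527 = (2 - 2*(-4)/(20 + 3*(-4)))*527 = (2 - 2*(-4)/(20 - 12))*527 = (2 - 2*(-4)/8)*527 = (2 - 2*(-4)*⅛)*527 = (2 + 1)*527 = 3*527 = 1581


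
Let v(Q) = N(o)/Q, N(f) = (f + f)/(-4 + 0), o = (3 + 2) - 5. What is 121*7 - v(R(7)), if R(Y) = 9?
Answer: 847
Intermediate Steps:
o = 0 (o = 5 - 5 = 0)
N(f) = -f/2 (N(f) = (2*f)/(-4) = (2*f)*(-¼) = -f/2)
v(Q) = 0 (v(Q) = (-½*0)/Q = 0/Q = 0)
121*7 - v(R(7)) = 121*7 - 1*0 = 847 + 0 = 847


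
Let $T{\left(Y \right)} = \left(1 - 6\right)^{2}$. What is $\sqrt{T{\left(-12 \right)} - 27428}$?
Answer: $i \sqrt{27403} \approx 165.54 i$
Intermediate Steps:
$T{\left(Y \right)} = 25$ ($T{\left(Y \right)} = \left(1 - 6\right)^{2} = \left(-5\right)^{2} = 25$)
$\sqrt{T{\left(-12 \right)} - 27428} = \sqrt{25 - 27428} = \sqrt{-27403} = i \sqrt{27403}$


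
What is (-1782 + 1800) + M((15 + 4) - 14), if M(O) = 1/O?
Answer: 91/5 ≈ 18.200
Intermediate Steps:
(-1782 + 1800) + M((15 + 4) - 14) = (-1782 + 1800) + 1/((15 + 4) - 14) = 18 + 1/(19 - 14) = 18 + 1/5 = 18 + ⅕ = 91/5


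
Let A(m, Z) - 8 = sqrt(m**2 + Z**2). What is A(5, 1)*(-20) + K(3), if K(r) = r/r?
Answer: -159 - 20*sqrt(26) ≈ -260.98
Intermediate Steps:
A(m, Z) = 8 + sqrt(Z**2 + m**2) (A(m, Z) = 8 + sqrt(m**2 + Z**2) = 8 + sqrt(Z**2 + m**2))
K(r) = 1
A(5, 1)*(-20) + K(3) = (8 + sqrt(1**2 + 5**2))*(-20) + 1 = (8 + sqrt(1 + 25))*(-20) + 1 = (8 + sqrt(26))*(-20) + 1 = (-160 - 20*sqrt(26)) + 1 = -159 - 20*sqrt(26)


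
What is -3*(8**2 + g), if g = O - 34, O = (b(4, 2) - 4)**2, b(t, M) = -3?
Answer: -237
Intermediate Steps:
O = 49 (O = (-3 - 4)**2 = (-7)**2 = 49)
g = 15 (g = 49 - 34 = 15)
-3*(8**2 + g) = -3*(8**2 + 15) = -3*(64 + 15) = -3*79 = -237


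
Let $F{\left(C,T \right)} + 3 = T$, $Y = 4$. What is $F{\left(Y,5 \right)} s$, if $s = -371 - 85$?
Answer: $-912$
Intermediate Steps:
$s = -456$
$F{\left(C,T \right)} = -3 + T$
$F{\left(Y,5 \right)} s = \left(-3 + 5\right) \left(-456\right) = 2 \left(-456\right) = -912$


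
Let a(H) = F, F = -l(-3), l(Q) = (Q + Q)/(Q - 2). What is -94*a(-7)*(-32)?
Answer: -18048/5 ≈ -3609.6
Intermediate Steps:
l(Q) = 2*Q/(-2 + Q) (l(Q) = (2*Q)/(-2 + Q) = 2*Q/(-2 + Q))
F = -6/5 (F = -2*(-3)/(-2 - 3) = -2*(-3)/(-5) = -2*(-3)*(-1)/5 = -1*6/5 = -6/5 ≈ -1.2000)
a(H) = -6/5
-94*a(-7)*(-32) = -94*(-6/5)*(-32) = (564/5)*(-32) = -18048/5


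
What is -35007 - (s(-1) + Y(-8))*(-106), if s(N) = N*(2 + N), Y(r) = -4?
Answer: -35537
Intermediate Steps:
-35007 - (s(-1) + Y(-8))*(-106) = -35007 - (-(2 - 1) - 4)*(-106) = -35007 - (-1*1 - 4)*(-106) = -35007 - (-1 - 4)*(-106) = -35007 - (-5)*(-106) = -35007 - 1*530 = -35007 - 530 = -35537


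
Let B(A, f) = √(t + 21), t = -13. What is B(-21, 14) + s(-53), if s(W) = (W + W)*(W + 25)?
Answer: 2968 + 2*√2 ≈ 2970.8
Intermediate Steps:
B(A, f) = 2*√2 (B(A, f) = √(-13 + 21) = √8 = 2*√2)
s(W) = 2*W*(25 + W) (s(W) = (2*W)*(25 + W) = 2*W*(25 + W))
B(-21, 14) + s(-53) = 2*√2 + 2*(-53)*(25 - 53) = 2*√2 + 2*(-53)*(-28) = 2*√2 + 2968 = 2968 + 2*√2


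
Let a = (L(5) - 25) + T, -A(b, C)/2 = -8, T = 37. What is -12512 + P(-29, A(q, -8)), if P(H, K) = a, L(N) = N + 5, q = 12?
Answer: -12490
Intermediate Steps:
A(b, C) = 16 (A(b, C) = -2*(-8) = 16)
L(N) = 5 + N
a = 22 (a = ((5 + 5) - 25) + 37 = (10 - 25) + 37 = -15 + 37 = 22)
P(H, K) = 22
-12512 + P(-29, A(q, -8)) = -12512 + 22 = -12490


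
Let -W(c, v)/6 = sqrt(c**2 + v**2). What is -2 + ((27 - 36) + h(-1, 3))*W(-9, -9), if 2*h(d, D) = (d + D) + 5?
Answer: -2 + 297*sqrt(2) ≈ 418.02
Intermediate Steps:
h(d, D) = 5/2 + D/2 + d/2 (h(d, D) = ((d + D) + 5)/2 = ((D + d) + 5)/2 = (5 + D + d)/2 = 5/2 + D/2 + d/2)
W(c, v) = -6*sqrt(c**2 + v**2)
-2 + ((27 - 36) + h(-1, 3))*W(-9, -9) = -2 + ((27 - 36) + (5/2 + (1/2)*3 + (1/2)*(-1)))*(-6*sqrt((-9)**2 + (-9)**2)) = -2 + (-9 + (5/2 + 3/2 - 1/2))*(-6*sqrt(81 + 81)) = -2 + (-9 + 7/2)*(-54*sqrt(2)) = -2 - (-33)*9*sqrt(2) = -2 - (-297)*sqrt(2) = -2 + 297*sqrt(2)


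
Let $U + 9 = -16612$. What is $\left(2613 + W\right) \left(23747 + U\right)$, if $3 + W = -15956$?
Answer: $-95103596$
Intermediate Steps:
$W = -15959$ ($W = -3 - 15956 = -15959$)
$U = -16621$ ($U = -9 - 16612 = -16621$)
$\left(2613 + W\right) \left(23747 + U\right) = \left(2613 - 15959\right) \left(23747 - 16621\right) = \left(-13346\right) 7126 = -95103596$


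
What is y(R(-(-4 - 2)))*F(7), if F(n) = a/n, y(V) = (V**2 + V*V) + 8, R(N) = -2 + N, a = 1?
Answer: 40/7 ≈ 5.7143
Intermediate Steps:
y(V) = 8 + 2*V**2 (y(V) = (V**2 + V**2) + 8 = 2*V**2 + 8 = 8 + 2*V**2)
F(n) = 1/n
y(R(-(-4 - 2)))*F(7) = (8 + 2*(-2 - (-4 - 2))**2)/7 = (8 + 2*(-2 - 1*(-6))**2)*(1/7) = (8 + 2*(-2 + 6)**2)*(1/7) = (8 + 2*4**2)*(1/7) = (8 + 2*16)*(1/7) = (8 + 32)*(1/7) = 40*(1/7) = 40/7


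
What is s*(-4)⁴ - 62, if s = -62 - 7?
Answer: -17726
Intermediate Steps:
s = -69
s*(-4)⁴ - 62 = -69*(-4)⁴ - 62 = -69*256 - 62 = -17664 - 62 = -17726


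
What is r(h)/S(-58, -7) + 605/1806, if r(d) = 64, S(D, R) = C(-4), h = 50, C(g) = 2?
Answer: 58397/1806 ≈ 32.335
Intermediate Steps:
S(D, R) = 2
r(h)/S(-58, -7) + 605/1806 = 64/2 + 605/1806 = 64*(½) + 605*(1/1806) = 32 + 605/1806 = 58397/1806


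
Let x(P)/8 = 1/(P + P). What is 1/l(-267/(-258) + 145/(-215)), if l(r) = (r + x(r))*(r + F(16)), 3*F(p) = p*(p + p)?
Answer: 687828/1347798125 ≈ 0.00051033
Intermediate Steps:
x(P) = 4/P (x(P) = 8/(P + P) = 8/((2*P)) = 8*(1/(2*P)) = 4/P)
F(p) = 2*p²/3 (F(p) = (p*(p + p))/3 = (p*(2*p))/3 = (2*p²)/3 = 2*p²/3)
l(r) = (512/3 + r)*(r + 4/r) (l(r) = (r + 4/r)*(r + (⅔)*16²) = (r + 4/r)*(r + (⅔)*256) = (r + 4/r)*(r + 512/3) = (r + 4/r)*(512/3 + r) = (512/3 + r)*(r + 4/r))
1/l(-267/(-258) + 145/(-215)) = 1/(4 + (-267/(-258) + 145/(-215))² + 512*(-267/(-258) + 145/(-215))/3 + 2048/(3*(-267/(-258) + 145/(-215)))) = 1/(4 + (-267*(-1/258) + 145*(-1/215))² + 512*(-267*(-1/258) + 145*(-1/215))/3 + 2048/(3*(-267*(-1/258) + 145*(-1/215)))) = 1/(4 + (89/86 - 29/43)² + 512*(89/86 - 29/43)/3 + 2048/(3*(89/86 - 29/43))) = 1/(4 + (31/86)² + (512/3)*(31/86) + 2048/(3*(31/86))) = 1/(4 + 961/7396 + 7936/129 + (2048/3)*(86/31)) = 1/(4 + 961/7396 + 7936/129 + 176128/93) = 1/(1347798125/687828) = 687828/1347798125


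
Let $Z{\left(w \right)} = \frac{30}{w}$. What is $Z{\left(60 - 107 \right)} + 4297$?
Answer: $\frac{201929}{47} \approx 4296.4$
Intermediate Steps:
$Z{\left(60 - 107 \right)} + 4297 = \frac{30}{60 - 107} + 4297 = \frac{30}{-47} + 4297 = 30 \left(- \frac{1}{47}\right) + 4297 = - \frac{30}{47} + 4297 = \frac{201929}{47}$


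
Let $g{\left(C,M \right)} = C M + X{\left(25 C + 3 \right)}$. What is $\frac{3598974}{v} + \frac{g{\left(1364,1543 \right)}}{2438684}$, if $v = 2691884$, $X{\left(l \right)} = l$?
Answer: $\frac{3633510168659}{1641163610164} \approx 2.214$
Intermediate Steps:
$g{\left(C,M \right)} = 3 + 25 C + C M$ ($g{\left(C,M \right)} = C M + \left(25 C + 3\right) = C M + \left(3 + 25 C\right) = 3 + 25 C + C M$)
$\frac{3598974}{v} + \frac{g{\left(1364,1543 \right)}}{2438684} = \frac{3598974}{2691884} + \frac{3 + 25 \cdot 1364 + 1364 \cdot 1543}{2438684} = 3598974 \cdot \frac{1}{2691884} + \left(3 + 34100 + 2104652\right) \frac{1}{2438684} = \frac{1799487}{1345942} + 2138755 \cdot \frac{1}{2438684} = \frac{1799487}{1345942} + \frac{2138755}{2438684} = \frac{3633510168659}{1641163610164}$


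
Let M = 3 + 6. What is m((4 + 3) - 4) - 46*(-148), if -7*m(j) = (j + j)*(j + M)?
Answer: 47584/7 ≈ 6797.7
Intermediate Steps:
M = 9
m(j) = -2*j*(9 + j)/7 (m(j) = -(j + j)*(j + 9)/7 = -2*j*(9 + j)/7)
m((4 + 3) - 4) - 46*(-148) = -2*((4 + 3) - 4)*(9 + ((4 + 3) - 4))/7 - 46*(-148) = -2*(7 - 4)*(9 + (7 - 4))/7 + 6808 = -2/7*3*(9 + 3) + 6808 = -2/7*3*12 + 6808 = -72/7 + 6808 = 47584/7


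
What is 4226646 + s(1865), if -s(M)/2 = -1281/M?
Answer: 7882697352/1865 ≈ 4.2266e+6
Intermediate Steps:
s(M) = 2562/M (s(M) = -(-2562)/M = 2562/M)
4226646 + s(1865) = 4226646 + 2562/1865 = 7882697352/1865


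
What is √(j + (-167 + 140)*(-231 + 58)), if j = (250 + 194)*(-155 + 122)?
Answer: 3*I*√1109 ≈ 99.905*I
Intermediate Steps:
j = -14652 (j = 444*(-33) = -14652)
√(j + (-167 + 140)*(-231 + 58)) = √(-14652 + (-167 + 140)*(-231 + 58)) = √(-14652 - 27*(-173)) = √(-14652 + 4671) = √(-9981) = 3*I*√1109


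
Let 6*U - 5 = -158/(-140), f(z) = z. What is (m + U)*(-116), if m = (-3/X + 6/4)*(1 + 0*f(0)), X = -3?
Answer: -14297/35 ≈ -408.49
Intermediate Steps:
U = 143/140 (U = ⅚ + (-158/(-140))/6 = ⅚ + (-158*(-1/140))/6 = ⅚ + (⅙)*(79/70) = ⅚ + 79/420 = 143/140 ≈ 1.0214)
m = 5/2 (m = (-3/(-3) + 6/4)*(1 + 0*0) = (-3*(-⅓) + 6*(¼))*(1 + 0) = (1 + 3/2)*1 = (5/2)*1 = 5/2 ≈ 2.5000)
(m + U)*(-116) = (5/2 + 143/140)*(-116) = (493/140)*(-116) = -14297/35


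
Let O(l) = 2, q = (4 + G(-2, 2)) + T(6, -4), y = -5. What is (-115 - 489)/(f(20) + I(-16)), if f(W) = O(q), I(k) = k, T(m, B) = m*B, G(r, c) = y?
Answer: 302/7 ≈ 43.143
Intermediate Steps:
G(r, c) = -5
T(m, B) = B*m
q = -25 (q = (4 - 5) - 4*6 = -1 - 24 = -25)
f(W) = 2
(-115 - 489)/(f(20) + I(-16)) = (-115 - 489)/(2 - 16) = -604/(-14) = -604*(-1/14) = 302/7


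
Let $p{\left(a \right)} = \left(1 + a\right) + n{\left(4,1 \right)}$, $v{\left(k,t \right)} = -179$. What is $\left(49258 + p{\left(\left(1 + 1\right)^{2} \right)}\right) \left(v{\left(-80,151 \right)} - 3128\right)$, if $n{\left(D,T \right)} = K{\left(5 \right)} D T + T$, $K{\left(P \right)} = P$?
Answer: $-162982188$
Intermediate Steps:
$n{\left(D,T \right)} = T + 5 D T$ ($n{\left(D,T \right)} = 5 D T + T = T + 5 D T$)
$p{\left(a \right)} = 22 + a$ ($p{\left(a \right)} = \left(1 + a\right) + 1 \left(1 + 5 \cdot 4\right) = \left(1 + a\right) + 1 \left(1 + 20\right) = \left(1 + a\right) + 1 \cdot 21 = \left(1 + a\right) + 21 = 22 + a$)
$\left(49258 + p{\left(\left(1 + 1\right)^{2} \right)}\right) \left(v{\left(-80,151 \right)} - 3128\right) = \left(49258 + \left(22 + \left(1 + 1\right)^{2}\right)\right) \left(-179 - 3128\right) = \left(49258 + \left(22 + 2^{2}\right)\right) \left(-3307\right) = \left(49258 + \left(22 + 4\right)\right) \left(-3307\right) = \left(49258 + 26\right) \left(-3307\right) = 49284 \left(-3307\right) = -162982188$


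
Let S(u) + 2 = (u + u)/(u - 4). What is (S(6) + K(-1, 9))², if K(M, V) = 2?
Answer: 36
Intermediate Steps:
S(u) = -2 + 2*u/(-4 + u) (S(u) = -2 + (u + u)/(u - 4) = -2 + (2*u)/(-4 + u) = -2 + 2*u/(-4 + u))
(S(6) + K(-1, 9))² = (8/(-4 + 6) + 2)² = (8/2 + 2)² = (8*(½) + 2)² = (4 + 2)² = 6² = 36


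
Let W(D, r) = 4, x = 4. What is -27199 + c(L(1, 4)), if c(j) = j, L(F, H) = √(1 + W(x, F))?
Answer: -27199 + √5 ≈ -27197.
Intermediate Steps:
L(F, H) = √5 (L(F, H) = √(1 + 4) = √5)
-27199 + c(L(1, 4)) = -27199 + √5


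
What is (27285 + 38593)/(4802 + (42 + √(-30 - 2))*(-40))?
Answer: 51417779/2449521 + 2635120*I*√2/2449521 ≈ 20.991 + 1.5214*I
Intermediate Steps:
(27285 + 38593)/(4802 + (42 + √(-30 - 2))*(-40)) = 65878/(4802 + (42 + √(-32))*(-40)) = 65878/(4802 + (42 + 4*I*√2)*(-40)) = 65878/(4802 + (-1680 - 160*I*√2)) = 65878/(3122 - 160*I*√2)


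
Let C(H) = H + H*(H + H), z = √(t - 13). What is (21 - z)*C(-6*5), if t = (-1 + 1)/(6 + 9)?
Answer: 37170 - 1770*I*√13 ≈ 37170.0 - 6381.8*I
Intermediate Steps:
t = 0 (t = 0/15 = 0*(1/15) = 0)
z = I*√13 (z = √(0 - 13) = √(-13) = I*√13 ≈ 3.6056*I)
C(H) = H + 2*H² (C(H) = H + H*(2*H) = H + 2*H²)
(21 - z)*C(-6*5) = (21 - I*√13)*((-6*5)*(1 + 2*(-6*5))) = (21 - I*√13)*(-30*(1 + 2*(-30))) = (21 - I*√13)*(-30*(1 - 60)) = (21 - I*√13)*(-30*(-59)) = (21 - I*√13)*1770 = 37170 - 1770*I*√13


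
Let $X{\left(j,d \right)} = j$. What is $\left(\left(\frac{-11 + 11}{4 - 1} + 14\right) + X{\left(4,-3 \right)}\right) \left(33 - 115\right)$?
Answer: $-1476$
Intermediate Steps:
$\left(\left(\frac{-11 + 11}{4 - 1} + 14\right) + X{\left(4,-3 \right)}\right) \left(33 - 115\right) = \left(\left(\frac{-11 + 11}{4 - 1} + 14\right) + 4\right) \left(33 - 115\right) = \left(\left(\frac{0}{3} + 14\right) + 4\right) \left(-82\right) = \left(\left(0 \cdot \frac{1}{3} + 14\right) + 4\right) \left(-82\right) = \left(\left(0 + 14\right) + 4\right) \left(-82\right) = \left(14 + 4\right) \left(-82\right) = 18 \left(-82\right) = -1476$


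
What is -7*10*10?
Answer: -700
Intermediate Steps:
-7*10*10 = -70*10 = -700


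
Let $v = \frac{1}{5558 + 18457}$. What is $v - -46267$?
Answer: $\frac{1111102006}{24015} \approx 46267.0$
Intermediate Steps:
$v = \frac{1}{24015} \approx 4.1641 \cdot 10^{-5}$
$v - -46267 = \frac{1}{24015} - -46267 = \frac{1}{24015} + 46267 = \frac{1111102006}{24015}$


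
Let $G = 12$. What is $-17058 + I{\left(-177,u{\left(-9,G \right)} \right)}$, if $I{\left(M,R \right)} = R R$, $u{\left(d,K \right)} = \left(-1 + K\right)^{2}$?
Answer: $-2417$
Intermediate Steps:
$I{\left(M,R \right)} = R^{2}$
$-17058 + I{\left(-177,u{\left(-9,G \right)} \right)} = -17058 + \left(\left(-1 + 12\right)^{2}\right)^{2} = -17058 + \left(11^{2}\right)^{2} = -17058 + 121^{2} = -17058 + 14641 = -2417$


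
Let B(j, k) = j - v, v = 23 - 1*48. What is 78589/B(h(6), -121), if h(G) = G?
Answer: 78589/31 ≈ 2535.1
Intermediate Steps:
v = -25 (v = 23 - 48 = -25)
B(j, k) = 25 + j (B(j, k) = j - 1*(-25) = j + 25 = 25 + j)
78589/B(h(6), -121) = 78589/(25 + 6) = 78589/31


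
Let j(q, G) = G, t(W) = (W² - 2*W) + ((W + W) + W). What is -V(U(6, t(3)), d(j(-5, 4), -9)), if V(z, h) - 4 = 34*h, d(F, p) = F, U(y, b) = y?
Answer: -140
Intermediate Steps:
t(W) = W + W² (t(W) = (W² - 2*W) + (2*W + W) = (W² - 2*W) + 3*W = W + W²)
V(z, h) = 4 + 34*h
-V(U(6, t(3)), d(j(-5, 4), -9)) = -(4 + 34*4) = -(4 + 136) = -1*140 = -140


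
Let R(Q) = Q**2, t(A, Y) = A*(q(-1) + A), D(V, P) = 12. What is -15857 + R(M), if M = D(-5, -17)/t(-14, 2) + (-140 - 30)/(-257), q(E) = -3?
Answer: -14830893459889/935319889 ≈ -15857.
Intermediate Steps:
t(A, Y) = A*(-3 + A)
M = 21772/30583 (M = 12/((-14*(-3 - 14))) + (-140 - 30)/(-257) = 12/((-14*(-17))) - 170*(-1/257) = 12/238 + 170/257 = 12*(1/238) + 170/257 = 6/119 + 170/257 = 21772/30583 ≈ 0.71190)
-15857 + R(M) = -15857 + (21772/30583)**2 = -15857 + 474019984/935319889 = -14830893459889/935319889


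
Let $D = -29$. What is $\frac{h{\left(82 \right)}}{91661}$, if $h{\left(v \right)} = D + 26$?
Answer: $- \frac{3}{91661} \approx -3.2729 \cdot 10^{-5}$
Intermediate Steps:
$h{\left(v \right)} = -3$ ($h{\left(v \right)} = -29 + 26 = -3$)
$\frac{h{\left(82 \right)}}{91661} = - \frac{3}{91661}$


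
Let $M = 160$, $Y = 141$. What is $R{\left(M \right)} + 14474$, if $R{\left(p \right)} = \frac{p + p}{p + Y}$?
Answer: $\frac{4356994}{301} \approx 14475.0$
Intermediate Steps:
$R{\left(p \right)} = \frac{2 p}{141 + p}$ ($R{\left(p \right)} = \frac{p + p}{p + 141} = \frac{2 p}{141 + p}$)
$R{\left(M \right)} + 14474 = 2 \cdot 160 \frac{1}{141 + 160} + 14474 = 2 \cdot 160 \cdot \frac{1}{301} + 14474 = \frac{320}{301} + 14474 = \frac{4356994}{301}$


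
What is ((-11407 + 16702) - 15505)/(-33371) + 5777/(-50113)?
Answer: 318869463/1672320923 ≈ 0.19067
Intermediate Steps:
((-11407 + 16702) - 15505)/(-33371) + 5777/(-50113) = (5295 - 15505)*(-1/33371) + 5777*(-1/50113) = -10210*(-1/33371) - 5777/50113 = 10210/33371 - 5777/50113 = 318869463/1672320923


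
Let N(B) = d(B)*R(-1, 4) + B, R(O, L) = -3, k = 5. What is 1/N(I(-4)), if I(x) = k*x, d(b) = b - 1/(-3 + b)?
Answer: 23/917 ≈ 0.025082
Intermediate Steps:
I(x) = 5*x
N(B) = B - 3*(-1 + B² - 3*B)/(-3 + B) (N(B) = ((-1 + B² - 3*B)/(-3 + B))*(-3) + B = -3*(-1 + B² - 3*B)/(-3 + B) + B = B - 3*(-1 + B² - 3*B)/(-3 + B))
1/N(I(-4)) = 1/((3 - 2*(5*(-4))² + 6*(5*(-4)))/(-3 + 5*(-4))) = 1/((3 - 2*(-20)² + 6*(-20))/(-3 - 20)) = 1/((3 - 2*400 - 120)/(-23)) = 1/(-(3 - 800 - 120)/23) = 1/(-1/23*(-917)) = 1/(917/23) = 23/917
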